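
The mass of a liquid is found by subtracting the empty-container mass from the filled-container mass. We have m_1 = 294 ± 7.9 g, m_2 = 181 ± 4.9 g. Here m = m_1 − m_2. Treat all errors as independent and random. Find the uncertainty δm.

9.30 g

Absolute uncertainties add in quadrature for a linear combination:
  (δm_1)² = 62.4;  (δm_2)² = 24.0
δm = √(86.4) = 9.30 g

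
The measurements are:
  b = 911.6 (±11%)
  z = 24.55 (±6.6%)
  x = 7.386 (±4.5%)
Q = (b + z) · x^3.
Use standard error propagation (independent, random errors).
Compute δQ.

65000

Let u = b + z = 936.1. δu = √(δb² + δz²) = √(10100 + 2.63) = 100, so δu/u = 0.107.
Q is then a monomial in u, x:
δQ/Q = √((δu/u)² + (3·δx/x)²) = √(0.0115 + 0.0182) = 0.172
Q = 377200, so δQ = 0.172 × 377200 = 65000.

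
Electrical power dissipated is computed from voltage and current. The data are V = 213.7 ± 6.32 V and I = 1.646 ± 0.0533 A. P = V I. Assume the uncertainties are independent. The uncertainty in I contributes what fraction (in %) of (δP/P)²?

54.5%

(δP/P)² = (1·δV/V)² + (1·δI/I)²
  V term: (1×0.0296)² = 0.000875
  I term: (1×0.0324)² = 0.00105
Total = 0.00192. Share from I = 0.00105/0.00192 = 0.545.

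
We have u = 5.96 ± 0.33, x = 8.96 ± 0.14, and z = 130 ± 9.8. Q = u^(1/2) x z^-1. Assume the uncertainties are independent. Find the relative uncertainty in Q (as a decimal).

Products/powers → add relative errors in quadrature, weighted by exponent:
  (½·δu/u)² = (0.5×0.0554)² = 0.000766;  (1·δx/x)² = (1×0.0156)² = 0.000244;  (-1·δz/z)² = (-1×0.0754)² = 0.00568
δQ/Q = √(0.00669) = 0.0818

0.0818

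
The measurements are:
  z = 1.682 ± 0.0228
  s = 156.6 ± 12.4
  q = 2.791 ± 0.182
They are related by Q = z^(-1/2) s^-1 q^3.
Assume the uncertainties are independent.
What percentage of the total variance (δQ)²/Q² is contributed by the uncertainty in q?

(δQ/Q)² = (−½·δz/z)² + (-1·δs/s)² + (3·δq/q)²
  z term: (-0.5×0.0136)² = 4.59e-05
  s term: (-1×0.0792)² = 0.00627
  q term: (3×0.0652)² = 0.0383
Total = 0.0446. Share from q = 0.0383/0.0446 = 0.858.

85.8%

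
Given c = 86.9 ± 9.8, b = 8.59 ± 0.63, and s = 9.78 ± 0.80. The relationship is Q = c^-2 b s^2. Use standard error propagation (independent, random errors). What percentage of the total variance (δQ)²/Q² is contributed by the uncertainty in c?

(δQ/Q)² = (-2·δc/c)² + (1·δb/b)² + (2·δs/s)²
  c term: (-2×0.113)² = 0.0509
  b term: (1×0.0733)² = 0.00538
  s term: (2×0.0818)² = 0.0268
Total = 0.0830. Share from c = 0.0509/0.0830 = 0.613.

61.3%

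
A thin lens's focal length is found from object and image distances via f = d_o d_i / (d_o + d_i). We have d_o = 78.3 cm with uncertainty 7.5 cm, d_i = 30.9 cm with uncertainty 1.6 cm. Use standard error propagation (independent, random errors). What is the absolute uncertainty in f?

1.02 cm

∂f/∂d_o = (d_i/(d_o+d_i))² = 0.0801;  ∂f/∂d_i = (d_o/(d_o+d_i))² = 0.514
δf = √((∂f/∂d_o · δd_o)² + (∂f/∂d_i · δd_i)²) = √(0.361 + 0.677) = 1.02 cm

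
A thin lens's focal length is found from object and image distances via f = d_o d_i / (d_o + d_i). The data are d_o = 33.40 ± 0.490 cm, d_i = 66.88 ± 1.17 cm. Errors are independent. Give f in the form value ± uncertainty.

∂f/∂d_o = (d_i/(d_o+d_i))² = 0.445;  ∂f/∂d_i = (d_o/(d_o+d_i))² = 0.111
δf = √((∂f/∂d_o · δd_o)² + (∂f/∂d_i · δd_i)²) = √(0.0475 + 0.0168) = 0.254 cm
f = 22.28 cm.

22.28 ± 0.254 cm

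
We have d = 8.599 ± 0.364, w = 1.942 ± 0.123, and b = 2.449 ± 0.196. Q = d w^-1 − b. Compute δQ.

0.390

Let p = d·w^-1 = 4.428. δp/p = √((1·δd/d)² + (-1·δw/w)²) = √(0.00179 + 0.00401) = 0.0762, so δp = 0.337.
Q = p − b: δQ = √(δp² + δb²) = √(0.114 + 0.0384) = 0.390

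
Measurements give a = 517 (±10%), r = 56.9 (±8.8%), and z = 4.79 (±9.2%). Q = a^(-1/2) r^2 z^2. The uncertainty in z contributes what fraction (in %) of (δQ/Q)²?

50.3%

(δQ/Q)² = (−½·δa/a)² + (2·δr/r)² + (2·δz/z)²
  a term: (-0.5×0.100)² = 0.00250
  r term: (2×0.0880)² = 0.0310
  z term: (2×0.0920)² = 0.0339
Total = 0.0673. Share from z = 0.0339/0.0673 = 0.503.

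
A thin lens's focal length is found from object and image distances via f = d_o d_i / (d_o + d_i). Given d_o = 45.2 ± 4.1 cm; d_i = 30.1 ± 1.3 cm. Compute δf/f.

∂f/∂d_o = (d_i/(d_o+d_i))² = 0.160;  ∂f/∂d_i = (d_o/(d_o+d_i))² = 0.360
δf = √((∂f/∂d_o · δd_o)² + (∂f/∂d_i · δd_i)²) = √(0.429 + 0.219) = 0.805 cm
f = 18.1 cm, so δf/f = 0.805/18.1 = 0.0446.

0.0446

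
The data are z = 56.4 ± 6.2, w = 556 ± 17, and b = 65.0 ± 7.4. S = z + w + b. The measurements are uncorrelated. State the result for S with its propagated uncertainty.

Each term contributes (cᵢ δxᵢ)² to (δS)²:
  (δz)² = 38.4;  (δw)² = 289;  (δb)² = 54.8
δS = √(382) = 19.5
S = 677.

677 ± 19.5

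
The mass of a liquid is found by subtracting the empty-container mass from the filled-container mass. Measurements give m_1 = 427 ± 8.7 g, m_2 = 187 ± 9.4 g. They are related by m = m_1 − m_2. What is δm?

For a sum/difference, combine absolute errors in quadrature:
  (δm_1)² = 75.7;  (δm_2)² = 88.4
δm = √(164) = 12.8 g

12.8 g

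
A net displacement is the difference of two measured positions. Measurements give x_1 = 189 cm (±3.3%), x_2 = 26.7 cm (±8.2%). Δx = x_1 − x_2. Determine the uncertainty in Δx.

Absolute uncertainties add in quadrature for a linear combination:
  (δx_1)² = 38.9;  (δx_2)² = 4.79
δΔx = √(43.7) = 6.61 cm

6.61 cm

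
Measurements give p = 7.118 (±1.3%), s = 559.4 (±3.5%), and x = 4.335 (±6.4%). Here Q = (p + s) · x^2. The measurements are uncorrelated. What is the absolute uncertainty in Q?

Let u = p + s = 566.5. δu = √(δp² + δs²) = √(0.00856 + 383) = 19.6, so δu/u = 0.0346.
Q is then a monomial in u, x:
δQ/Q = √((δu/u)² + (2·δx/x)²) = √(0.00119 + 0.0164) = 0.133
Q = 10650, so δQ = 0.133 × 10650 = 1410.

1410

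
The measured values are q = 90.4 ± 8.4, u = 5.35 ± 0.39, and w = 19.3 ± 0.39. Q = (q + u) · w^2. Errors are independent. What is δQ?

Let h = q + u = 95.8. δh = √(δq² + δu²) = √(70.6 + 0.152) = 8.41, so δh/h = 0.0878.
Q is then a monomial in h, w:
δQ/Q = √((δh/h)² + (2·δw/w)²) = √(0.00771 + 0.00163) = 0.0967
Q = 35700, so δQ = 0.0967 × 35700 = 3450.

3450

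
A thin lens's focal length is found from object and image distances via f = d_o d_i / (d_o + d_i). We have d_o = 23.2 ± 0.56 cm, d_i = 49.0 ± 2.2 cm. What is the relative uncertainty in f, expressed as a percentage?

2.18%

∂f/∂d_o = (d_i/(d_o+d_i))² = 0.461;  ∂f/∂d_i = (d_o/(d_o+d_i))² = 0.103
δf = √((∂f/∂d_o · δd_o)² + (∂f/∂d_i · δd_i)²) = √(0.0665 + 0.0516) = 0.344 cm
f = 15.7 cm, so δf/f = 0.344/15.7 = 0.0218.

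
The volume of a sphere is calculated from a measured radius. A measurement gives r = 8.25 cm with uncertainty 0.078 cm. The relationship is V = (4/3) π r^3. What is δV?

66.7 cm^3

For a monomial V ∝ r^3, fractional errors add in quadrature:
  (3·δr/r)² = (3×0.00945)² = 0.000804
δV/V = √(0.000804) = 0.0284
V = 2350 cm^3, so δV = 0.0284 × 2350 = 66.7 cm^3.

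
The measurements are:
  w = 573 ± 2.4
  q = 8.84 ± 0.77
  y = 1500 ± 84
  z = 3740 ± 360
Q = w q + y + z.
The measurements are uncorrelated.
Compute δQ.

576

Let p = w·q = 5070. δp/p = √((1·δw/w)² + (1·δq/q)²) = √(1.75e-05 + 0.00759) = 0.0872, so δp = 442.
Q = p + y + z: δQ = √(δp² + δy² + δz²) = √(1.95e+05 + 7060 + 1.3e+05) = 576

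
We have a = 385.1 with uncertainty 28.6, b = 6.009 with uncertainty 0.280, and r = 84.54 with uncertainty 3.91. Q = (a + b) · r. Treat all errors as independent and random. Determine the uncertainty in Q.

2860

Let u = a + b = 391.1. δu = √(δa² + δb²) = √(818 + 0.0784) = 28.6, so δu/u = 0.0731.
Q is then a monomial in u, r:
δQ/Q = √((δu/u)² + (1·δr/r)²) = √(0.00535 + 0.00214) = 0.0865
Q = 33060, so δQ = 0.0865 × 33060 = 2860.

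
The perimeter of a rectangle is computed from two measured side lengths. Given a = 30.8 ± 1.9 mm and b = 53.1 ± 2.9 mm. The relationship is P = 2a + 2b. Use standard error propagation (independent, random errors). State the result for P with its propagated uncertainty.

168 ± 6.93 mm

Absolute uncertainties add in quadrature for a linear combination:
  (2·δa)² = 14.4;  (2·δb)² = 33.6
δP = √(48.1) = 6.93 mm
P = 168 mm.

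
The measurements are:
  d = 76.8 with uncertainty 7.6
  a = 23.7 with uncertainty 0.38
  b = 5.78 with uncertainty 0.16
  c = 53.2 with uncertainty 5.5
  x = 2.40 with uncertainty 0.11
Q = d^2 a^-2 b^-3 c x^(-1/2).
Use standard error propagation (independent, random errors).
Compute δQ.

For a monomial Q ∝ d^2, a^-2, b^-3, c, x^(-1/2), fractional errors add in quadrature:
  (2·δd/d)² = (2×0.0990)² = 0.0392;  (-2·δa/a)² = (-2×0.0160)² = 0.00103;  (-3·δb/b)² = (-3×0.0277)² = 0.00690;  (1·δc/c)² = (1×0.103)² = 0.0107;  (−½·δx/x)² = (-0.5×0.0458)² = 0.000525
δQ/Q = √(0.0583) = 0.241
Q = 1.87, so δQ = 0.241 × 1.87 = 0.451.

0.451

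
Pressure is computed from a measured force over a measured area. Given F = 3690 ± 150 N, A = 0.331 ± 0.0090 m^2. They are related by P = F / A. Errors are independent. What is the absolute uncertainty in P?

545 Pa

Each factor contributes (exponent × relative error)² to (δP/P)²:
  (1·δF/F)² = (1×0.0407)² = 0.00165;  (-1·δA/A)² = (-1×0.0272)² = 0.000739
δP/P = √(0.00239) = 0.0489
P = 11100 Pa, so δP = 0.0489 × 11100 = 545 Pa.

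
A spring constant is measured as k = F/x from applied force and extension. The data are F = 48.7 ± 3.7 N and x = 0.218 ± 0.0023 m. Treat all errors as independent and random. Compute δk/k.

0.0767

Relative error in a monomial: (δk/k)² = Σ (nᵢ · δxᵢ/xᵢ)².
  (1·δF/F)² = (1×0.0760)² = 0.00577;  (-1·δx/x)² = (-1×0.0106)² = 0.000111
δk/k = √(0.00588) = 0.0767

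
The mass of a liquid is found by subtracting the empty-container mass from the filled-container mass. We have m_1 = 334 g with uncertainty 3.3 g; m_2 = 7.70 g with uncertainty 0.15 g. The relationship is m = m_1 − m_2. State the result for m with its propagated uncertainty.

Sums and differences: (δm)² = Σ (cᵢ δxᵢ)².
  (δm_1)² = 10.9;  (δm_2)² = 0.0225
δm = √(10.9) = 3.30 g
m = 326 g.

326 ± 3.30 g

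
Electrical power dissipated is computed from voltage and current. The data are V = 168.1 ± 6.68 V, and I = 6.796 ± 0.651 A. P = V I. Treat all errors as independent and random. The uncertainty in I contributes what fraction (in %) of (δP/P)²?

85.3%

(δP/P)² = (1·δV/V)² + (1·δI/I)²
  V term: (1×0.0397)² = 0.00158
  I term: (1×0.0958)² = 0.00918
Total = 0.0108. Share from I = 0.00918/0.0108 = 0.853.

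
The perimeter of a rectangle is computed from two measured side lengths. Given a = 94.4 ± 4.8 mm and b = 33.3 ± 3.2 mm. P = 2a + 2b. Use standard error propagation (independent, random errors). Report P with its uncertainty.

Each term contributes (cᵢ δxᵢ)² to (δP)²:
  (2·δa)² = 92.2;  (2·δb)² = 41.0
δP = √(133) = 11.5 mm
P = 255 mm.

255 ± 11.5 mm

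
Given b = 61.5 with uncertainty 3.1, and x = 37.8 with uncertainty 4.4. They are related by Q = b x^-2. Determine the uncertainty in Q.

0.0103

Each factor contributes (exponent × relative error)² to (δQ/Q)²:
  (1·δb/b)² = (1×0.0504)² = 0.00254;  (-2·δx/x)² = (-2×0.116)² = 0.0542
δQ/Q = √(0.0567) = 0.238
Q = 0.0430, so δQ = 0.238 × 0.0430 = 0.0103.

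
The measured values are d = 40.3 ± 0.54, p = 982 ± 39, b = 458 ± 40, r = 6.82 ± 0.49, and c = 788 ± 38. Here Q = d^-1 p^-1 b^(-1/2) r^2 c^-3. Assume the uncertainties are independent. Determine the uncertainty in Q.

2.39e-14

Q is a product of powers, so relative uncertainties combine in quadrature:
  (-1·δd/d)² = (-1×0.0134)² = 0.000180;  (-1·δp/p)² = (-1×0.0397)² = 0.00158;  (−½·δb/b)² = (-0.5×0.0873)² = 0.00191;  (2·δr/r)² = (2×0.0718)² = 0.0206;  (-3·δc/c)² = (-3×0.0482)² = 0.0209
δQ/Q = √(0.0452) = 0.213
Q = 1.12e-13, so δQ = 0.213 × 1.12e-13 = 2.39e-14.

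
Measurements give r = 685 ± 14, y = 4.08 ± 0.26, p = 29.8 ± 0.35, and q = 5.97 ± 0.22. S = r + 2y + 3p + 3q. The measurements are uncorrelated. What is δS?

S is a linear combination, so absolute uncertainties add in quadrature:
  (δr)² = 196;  (2·δy)² = 0.270;  (3·δp)² = 1.10;  (3·δq)² = 0.436
δS = √(198) = 14.1

14.1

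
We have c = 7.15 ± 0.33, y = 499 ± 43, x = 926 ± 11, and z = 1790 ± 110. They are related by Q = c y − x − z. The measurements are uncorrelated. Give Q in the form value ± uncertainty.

852 ± 366

Let p = c·y = 3570. δp/p = √((1·δc/c)² + (1·δy/y)²) = √(0.00213 + 0.00743) = 0.0978, so δp = 349.
Q = p − x − z: δQ = √(δp² + δx² + δz²) = √(1.22e+05 + 121 + 12100) = 366
Q = 852.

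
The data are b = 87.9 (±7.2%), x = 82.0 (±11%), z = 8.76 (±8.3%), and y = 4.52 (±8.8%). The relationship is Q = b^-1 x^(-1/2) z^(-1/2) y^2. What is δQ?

For a monomial Q ∝ b^-1, x^(-1/2), z^(-1/2), y^2, fractional errors add in quadrature:
  (-1·δb/b)² = (-1×0.0720)² = 0.00518;  (−½·δx/x)² = (-0.5×0.110)² = 0.00302;  (−½·δz/z)² = (-0.5×0.0830)² = 0.00172;  (2·δy/y)² = (2×0.0880)² = 0.0310
δQ/Q = √(0.0409) = 0.202
Q = 0.00867, so δQ = 0.202 × 0.00867 = 0.00175.

0.00175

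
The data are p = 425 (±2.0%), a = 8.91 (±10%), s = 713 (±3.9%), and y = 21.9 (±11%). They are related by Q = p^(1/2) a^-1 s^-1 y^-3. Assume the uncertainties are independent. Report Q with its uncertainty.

For a monomial Q ∝ p^(1/2), a^-1, s^-1, y^-3, fractional errors add in quadrature:
  (½·δp/p)² = (0.5×0.0200)² = 0.000100;  (-1·δa/a)² = (-1×0.100)² = 0.0100;  (-1·δs/s)² = (-1×0.0390)² = 0.00152;  (-3·δy/y)² = (-3×0.110)² = 0.109
δQ/Q = √(0.121) = 0.347
Q = 3.09e-07, so δQ = 0.347 × 3.09e-07 = 1.07e-07.

(3.09 ± 1.07) × 10^-7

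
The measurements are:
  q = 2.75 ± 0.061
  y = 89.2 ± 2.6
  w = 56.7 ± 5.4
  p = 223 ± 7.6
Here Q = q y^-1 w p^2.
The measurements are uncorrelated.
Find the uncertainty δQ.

Products/powers → add relative errors in quadrature, weighted by exponent:
  (1·δq/q)² = (1×0.0222)² = 0.000492;  (-1·δy/y)² = (-1×0.0291)² = 0.000850;  (1·δw/w)² = (1×0.0952)² = 0.00907;  (2·δp/p)² = (2×0.0341)² = 0.00465
δQ/Q = √(0.0151) = 0.123
Q = 86900, so δQ = 0.123 × 86900 = 10700.

10700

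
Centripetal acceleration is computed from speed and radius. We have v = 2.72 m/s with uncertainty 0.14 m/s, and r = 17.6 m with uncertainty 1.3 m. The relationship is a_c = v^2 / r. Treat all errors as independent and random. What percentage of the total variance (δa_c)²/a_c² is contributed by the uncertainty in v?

66.0%

(δa_c/a_c)² = (2·δv/v)² + (-1·δr/r)²
  v term: (2×0.0515)² = 0.0106
  r term: (-1×0.0739)² = 0.00546
Total = 0.0161. Share from v = 0.0106/0.0161 = 0.660.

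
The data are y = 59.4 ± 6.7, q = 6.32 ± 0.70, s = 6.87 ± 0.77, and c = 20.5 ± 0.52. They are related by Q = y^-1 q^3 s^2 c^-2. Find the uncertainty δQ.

Each factor contributes (exponent × relative error)² to (δQ/Q)²:
  (-1·δy/y)² = (-1×0.113)² = 0.0127;  (3·δq/q)² = (3×0.111)² = 0.110;  (2·δs/s)² = (2×0.112)² = 0.0502;  (-2·δc/c)² = (-2×0.0254)² = 0.00257
δQ/Q = √(0.176) = 0.419
Q = 0.477, so δQ = 0.419 × 0.477 = 0.200.

0.200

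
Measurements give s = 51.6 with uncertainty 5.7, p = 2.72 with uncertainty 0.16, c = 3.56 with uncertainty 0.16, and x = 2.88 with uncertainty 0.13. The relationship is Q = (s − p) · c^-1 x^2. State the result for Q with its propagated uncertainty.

114 ± 17.6

Let u = s − p = 48.9. δu = √(δs² + δp²) = √(32.5 + 0.0256) = 5.70, so δu/u = 0.117.
Q is then a monomial in u, c, x:
δQ/Q = √((δu/u)² + (-1·δc/c)² + (2·δx/x)²) = √(0.0136 + 0.00202 + 0.00815) = 0.154
Q = 114, so δQ = 0.154 × 114 = 17.6.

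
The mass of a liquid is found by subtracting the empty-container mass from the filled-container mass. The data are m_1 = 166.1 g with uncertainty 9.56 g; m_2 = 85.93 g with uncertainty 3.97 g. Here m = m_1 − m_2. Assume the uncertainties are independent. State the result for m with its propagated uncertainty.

Absolute uncertainties add in quadrature for a linear combination:
  (δm_1)² = 91.4;  (δm_2)² = 15.8
δm = √(107) = 10.4 g
m = 80.17 g.

80.17 ± 10.4 g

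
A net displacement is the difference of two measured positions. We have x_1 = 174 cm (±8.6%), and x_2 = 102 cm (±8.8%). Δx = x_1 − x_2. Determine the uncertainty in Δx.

Absolute uncertainties add in quadrature for a linear combination:
  (δx_1)² = 224;  (δx_2)² = 80.6
δΔx = √(304) = 17.4 cm

17.4 cm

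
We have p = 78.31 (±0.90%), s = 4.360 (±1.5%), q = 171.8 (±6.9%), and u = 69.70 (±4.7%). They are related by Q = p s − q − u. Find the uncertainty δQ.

13.7

Let w = p·s = 341.4. δw/w = √((1·δp/p)² + (1·δs/s)²) = √(8.1e-05 + 0.000225) = 0.0175, so δw = 5.97.
Q = w − q − u: δQ = √(δw² + δq² + δu²) = √(35.7 + 141 + 10.7) = 13.7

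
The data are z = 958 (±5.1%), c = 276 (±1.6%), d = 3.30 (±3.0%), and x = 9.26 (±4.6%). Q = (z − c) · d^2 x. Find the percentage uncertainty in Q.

10.4%

Let u = z − c = 682. δu = √(δz² + δc²) = √(2390 + 19.5) = 49.1, so δu/u = 0.0719.
Q is then a monomial in u, d, x:
δQ/Q = √((δu/u)² + (2·δd/d)² + (1·δx/x)²) = √(0.00517 + 0.00360 + 0.00212) = 0.104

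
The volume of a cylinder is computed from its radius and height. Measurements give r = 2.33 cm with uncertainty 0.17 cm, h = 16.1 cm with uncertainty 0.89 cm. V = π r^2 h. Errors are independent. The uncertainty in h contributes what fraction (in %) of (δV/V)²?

(δV/V)² = (2·δr/r)² + (1·δh/h)²
  r term: (2×0.0730)² = 0.0213
  h term: (1×0.0553)² = 0.00306
Total = 0.0243. Share from h = 0.00306/0.0243 = 0.125.

12.5%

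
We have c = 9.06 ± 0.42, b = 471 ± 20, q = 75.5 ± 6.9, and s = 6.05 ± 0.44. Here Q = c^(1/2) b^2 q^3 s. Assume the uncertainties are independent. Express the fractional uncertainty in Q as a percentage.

29.7%

Q is a product of powers, so relative uncertainties combine in quadrature:
  (½·δc/c)² = (0.5×0.0464)² = 0.000537;  (2·δb/b)² = (2×0.0425)² = 0.00721;  (3·δq/q)² = (3×0.0914)² = 0.0752;  (1·δs/s)² = (1×0.0727)² = 0.00529
δQ/Q = √(0.0882) = 0.297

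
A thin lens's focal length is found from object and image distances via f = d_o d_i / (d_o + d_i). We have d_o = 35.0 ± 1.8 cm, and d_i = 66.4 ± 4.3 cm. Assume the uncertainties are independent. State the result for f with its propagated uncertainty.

∂f/∂d_o = (d_i/(d_o+d_i))² = 0.429;  ∂f/∂d_i = (d_o/(d_o+d_i))² = 0.119
δf = √((∂f/∂d_o · δd_o)² + (∂f/∂d_i · δd_i)²) = √(0.596 + 0.262) = 0.926 cm
f = 22.9 cm.

22.9 ± 0.926 cm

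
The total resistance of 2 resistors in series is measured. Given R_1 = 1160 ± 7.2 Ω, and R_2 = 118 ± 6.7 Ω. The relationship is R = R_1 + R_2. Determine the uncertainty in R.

9.84 Ω

Sums and differences: (δR)² = Σ (cᵢ δxᵢ)².
  (δR_1)² = 51.8;  (δR_2)² = 44.9
δR = √(96.7) = 9.84 Ω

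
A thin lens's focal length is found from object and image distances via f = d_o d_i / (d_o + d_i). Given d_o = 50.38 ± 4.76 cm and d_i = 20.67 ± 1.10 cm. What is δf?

0.684 cm

∂f/∂d_o = (d_i/(d_o+d_i))² = 0.0846;  ∂f/∂d_i = (d_o/(d_o+d_i))² = 0.503
δf = √((∂f/∂d_o · δd_o)² + (∂f/∂d_i · δd_i)²) = √(0.162 + 0.306) = 0.684 cm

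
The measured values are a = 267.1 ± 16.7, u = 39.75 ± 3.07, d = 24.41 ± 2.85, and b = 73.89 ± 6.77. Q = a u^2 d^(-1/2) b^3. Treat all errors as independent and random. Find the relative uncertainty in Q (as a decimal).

Relative error in a monomial: (δQ/Q)² = Σ (nᵢ · δxᵢ/xᵢ)².
  (1·δa/a)² = (1×0.0625)² = 0.00391;  (2·δu/u)² = (2×0.0772)² = 0.0239;  (−½·δd/d)² = (-0.5×0.117)² = 0.00341;  (3·δb/b)² = (3×0.0916)² = 0.0756
δQ/Q = √(0.107) = 0.327

0.327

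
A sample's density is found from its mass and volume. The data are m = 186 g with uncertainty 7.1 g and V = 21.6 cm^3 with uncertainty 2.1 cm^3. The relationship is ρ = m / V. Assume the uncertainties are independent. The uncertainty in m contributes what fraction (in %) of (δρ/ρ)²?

13.4%

(δρ/ρ)² = (1·δm/m)² + (-1·δV/V)²
  m term: (1×0.0382)² = 0.00146
  V term: (-1×0.0972)² = 0.00945
Total = 0.0109. Share from m = 0.00146/0.0109 = 0.134.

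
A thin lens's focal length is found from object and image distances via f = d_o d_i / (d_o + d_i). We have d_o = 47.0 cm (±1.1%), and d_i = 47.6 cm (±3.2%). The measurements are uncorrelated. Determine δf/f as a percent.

∂f/∂d_o = (d_i/(d_o+d_i))² = 0.253;  ∂f/∂d_i = (d_o/(d_o+d_i))² = 0.247
δf = √((∂f/∂d_o · δd_o)² + (∂f/∂d_i · δd_i)²) = √(0.0171 + 0.141) = 0.398 cm
f = 23.6 cm, so δf/f = 0.398/23.6 = 0.0168.

1.68%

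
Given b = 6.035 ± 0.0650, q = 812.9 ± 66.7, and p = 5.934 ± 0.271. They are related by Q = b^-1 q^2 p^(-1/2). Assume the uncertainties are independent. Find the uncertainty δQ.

Relative error in a monomial: (δQ/Q)² = Σ (nᵢ · δxᵢ/xᵢ)².
  (-1·δb/b)² = (-1×0.0108)² = 0.000116;  (2·δq/q)² = (2×0.0821)² = 0.0269;  (−½·δp/p)² = (-0.5×0.0457)² = 0.000521
δQ/Q = √(0.0276) = 0.166
Q = 44950, so δQ = 0.166 × 44950 = 7460.

7460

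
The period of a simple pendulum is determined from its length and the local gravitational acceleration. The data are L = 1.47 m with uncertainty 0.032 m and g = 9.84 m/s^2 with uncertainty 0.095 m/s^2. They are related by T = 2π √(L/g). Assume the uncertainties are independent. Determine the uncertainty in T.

Since T is a product/quotient, work with relative uncertainties:
  (½·δL/L)² = (0.5×0.0218)² = 0.000118;  (−½·δg/g)² = (-0.5×0.00965)² = 2.33e-05
δT/T = √(0.000142) = 0.0119
T = 2.43 s, so δT = 0.0119 × 2.43 = 0.0289 s.

0.0289 s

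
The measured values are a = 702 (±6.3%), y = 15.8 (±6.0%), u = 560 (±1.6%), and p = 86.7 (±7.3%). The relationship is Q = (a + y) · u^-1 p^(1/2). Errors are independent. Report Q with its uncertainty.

11.9 ± 0.876

Let w = a + y = 718. δw = √(δa² + δy²) = √(1960 + 0.899) = 44.2, so δw/w = 0.0616.
Q is then a monomial in w, u, p:
δQ/Q = √((δw/w)² + (-1·δu/u)² + (½·δp/p)²) = √(0.00380 + 0.000256 + 0.00133) = 0.0734
Q = 11.9, so δQ = 0.0734 × 11.9 = 0.876.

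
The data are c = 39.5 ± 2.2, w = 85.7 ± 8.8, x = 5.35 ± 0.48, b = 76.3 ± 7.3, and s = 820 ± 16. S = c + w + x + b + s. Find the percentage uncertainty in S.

1.93%

Absolute uncertainties add in quadrature for a linear combination:
  (δc)² = 4.84;  (δw)² = 77.4;  (δx)² = 0.230;  (δb)² = 53.3;  (δs)² = 256
δS = √(392) = 19.8
S = 1030, so δS/S = 19.8/1030 = 0.0193.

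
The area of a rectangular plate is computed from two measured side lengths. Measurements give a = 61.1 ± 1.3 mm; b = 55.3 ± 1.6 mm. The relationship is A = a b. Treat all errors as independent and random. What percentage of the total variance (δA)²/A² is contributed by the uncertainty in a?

(δA/A)² = (1·δa/a)² + (1·δb/b)²
  a term: (1×0.0213)² = 0.000453
  b term: (1×0.0289)² = 0.000837
Total = 0.00129. Share from a = 0.000453/0.00129 = 0.351.

35.1%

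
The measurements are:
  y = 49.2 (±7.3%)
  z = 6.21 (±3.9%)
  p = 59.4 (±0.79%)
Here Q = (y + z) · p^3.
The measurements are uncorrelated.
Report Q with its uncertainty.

(1.16 ± 0.0803) × 10^7

Let u = y + z = 55.4. δu = √(δy² + δz²) = √(12.9 + 0.0587) = 3.60, so δu/u = 0.0650.
Q is then a monomial in u, p:
δQ/Q = √((δu/u)² + (3·δp/p)²) = √(0.00422 + 0.000562) = 0.0692
Q = 1.16e+07, so δQ = 0.0692 × 1.16e+07 = 8.03e+05.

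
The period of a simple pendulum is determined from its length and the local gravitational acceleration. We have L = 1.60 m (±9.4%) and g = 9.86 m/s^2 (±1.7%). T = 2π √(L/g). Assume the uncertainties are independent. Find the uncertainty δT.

Relative error in a monomial: (δT/T)² = Σ (nᵢ · δxᵢ/xᵢ)².
  (½·δL/L)² = (0.5×0.0940)² = 0.00221;  (−½·δg/g)² = (-0.5×0.0170)² = 7.23e-05
δT/T = √(0.00228) = 0.0478
T = 2.53 s, so δT = 0.0478 × 2.53 = 0.121 s.

0.121 s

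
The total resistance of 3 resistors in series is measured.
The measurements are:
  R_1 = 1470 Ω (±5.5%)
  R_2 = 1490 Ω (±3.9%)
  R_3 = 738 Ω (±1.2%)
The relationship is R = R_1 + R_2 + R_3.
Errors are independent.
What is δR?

Sums and differences: (δR)² = Σ (cᵢ δxᵢ)².
  (δR_1)² = 6540;  (δR_2)² = 3380;  (δR_3)² = 78.4
δR = √(9990) = 100.0 Ω

100.0 Ω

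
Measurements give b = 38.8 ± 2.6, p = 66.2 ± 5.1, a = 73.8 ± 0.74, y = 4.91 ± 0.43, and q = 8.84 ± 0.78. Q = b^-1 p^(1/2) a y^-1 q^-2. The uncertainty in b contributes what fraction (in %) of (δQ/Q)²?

(δQ/Q)² = (-1·δb/b)² + (½·δp/p)² + (1·δa/a)² + (-1·δy/y)² + (-2·δq/q)²
  b term: (-1×0.0670)² = 0.00449
  p term: (0.5×0.0770)² = 0.00148
  a term: (1×0.0100)² = 0.000101
  y term: (-1×0.0876)² = 0.00767
  q term: (-2×0.0882)² = 0.0311
Total = 0.0449. Share from b = 0.00449/0.0449 = 0.100.

10.0%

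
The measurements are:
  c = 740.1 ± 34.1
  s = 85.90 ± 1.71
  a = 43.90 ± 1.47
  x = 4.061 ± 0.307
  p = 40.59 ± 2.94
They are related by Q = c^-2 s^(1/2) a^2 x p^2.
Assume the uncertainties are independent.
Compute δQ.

43.5

Products/powers → add relative errors in quadrature, weighted by exponent:
  (-2·δc/c)² = (-2×0.0461)² = 0.00849;  (½·δs/s)² = (0.5×0.0199)² = 9.91e-05;  (2·δa/a)² = (2×0.0335)² = 0.00449;  (1·δx/x)² = (1×0.0756)² = 0.00571;  (2·δp/p)² = (2×0.0724)² = 0.0210
δQ/Q = √(0.0398) = 0.199
Q = 218.2, so δQ = 0.199 × 218.2 = 43.5.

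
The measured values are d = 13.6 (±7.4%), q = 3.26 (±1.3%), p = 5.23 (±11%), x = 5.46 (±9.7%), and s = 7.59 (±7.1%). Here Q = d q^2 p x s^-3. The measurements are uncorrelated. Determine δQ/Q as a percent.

For a monomial Q ∝ d, q^2, p, x, s^-3, fractional errors add in quadrature:
  (1·δd/d)² = (1×0.0740)² = 0.00548;  (2·δq/q)² = (2×0.0130)² = 0.000676;  (1·δp/p)² = (1×0.110)² = 0.0121;  (1·δx/x)² = (1×0.0970)² = 0.00941;  (-3·δs/s)² = (-3×0.0710)² = 0.0454
δQ/Q = √(0.0730) = 0.270

27.0%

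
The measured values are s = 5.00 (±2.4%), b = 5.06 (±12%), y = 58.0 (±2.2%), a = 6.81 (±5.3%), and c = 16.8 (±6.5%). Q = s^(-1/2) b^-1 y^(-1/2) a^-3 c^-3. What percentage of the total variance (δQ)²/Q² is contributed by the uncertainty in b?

(δQ/Q)² = (−½·δs/s)² + (-1·δb/b)² + (−½·δy/y)² + (-3·δa/a)² + (-3·δc/c)²
  s term: (-0.5×0.0240)² = 0.000144
  b term: (-1×0.120)² = 0.0144
  y term: (-0.5×0.0220)² = 0.000121
  a term: (-3×0.0530)² = 0.0253
  c term: (-3×0.0650)² = 0.0380
Total = 0.0780. Share from b = 0.0144/0.0780 = 0.185.

18.5%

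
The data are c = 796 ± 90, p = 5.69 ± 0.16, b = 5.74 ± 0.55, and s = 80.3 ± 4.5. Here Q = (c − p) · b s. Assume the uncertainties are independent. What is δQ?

57900

Let u = c − p = 790. δu = √(δc² + δp²) = √(8100 + 0.0256) = 90.0, so δu/u = 0.114.
Q is then a monomial in u, b, s:
δQ/Q = √((δu/u)² + (1·δb/b)² + (1·δs/s)²) = √(0.0130 + 0.00918 + 0.00314) = 0.159
Q = 3.64e+05, so δQ = 0.159 × 3.64e+05 = 57900.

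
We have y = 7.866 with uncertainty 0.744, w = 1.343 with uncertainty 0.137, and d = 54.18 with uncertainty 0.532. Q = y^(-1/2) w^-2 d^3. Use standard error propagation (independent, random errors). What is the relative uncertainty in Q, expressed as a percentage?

21.1%

Since Q is a product/quotient, work with relative uncertainties:
  (−½·δy/y)² = (-0.5×0.0946)² = 0.00224;  (-2·δw/w)² = (-2×0.102)² = 0.0416;  (3·δd/d)² = (3×0.00982)² = 0.000868
δQ/Q = √(0.0447) = 0.211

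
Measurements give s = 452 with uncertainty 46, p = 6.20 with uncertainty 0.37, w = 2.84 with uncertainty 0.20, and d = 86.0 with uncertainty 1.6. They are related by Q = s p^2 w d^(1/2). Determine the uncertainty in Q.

78800

Products/powers → add relative errors in quadrature, weighted by exponent:
  (1·δs/s)² = (1×0.102)² = 0.0104;  (2·δp/p)² = (2×0.0597)² = 0.0142;  (1·δw/w)² = (1×0.0704)² = 0.00496;  (½·δd/d)² = (0.5×0.0186)² = 8.65e-05
δQ/Q = √(0.0296) = 0.172
Q = 4.58e+05, so δQ = 0.172 × 4.58e+05 = 78800.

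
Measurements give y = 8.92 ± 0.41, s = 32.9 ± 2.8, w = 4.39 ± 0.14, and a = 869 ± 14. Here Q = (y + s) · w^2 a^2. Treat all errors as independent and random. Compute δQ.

Let u = y + s = 41.8. δu = √(δy² + δs²) = √(0.168 + 7.84) = 2.83, so δu/u = 0.0677.
Q is then a monomial in u, w, a:
δQ/Q = √((δu/u)² + (2·δw/w)² + (2·δa/a)²) = √(0.00458 + 0.00407 + 0.00104) = 0.0984
Q = 6.09e+08, so δQ = 0.0984 × 6.09e+08 = 5.99e+07.

5.99e+07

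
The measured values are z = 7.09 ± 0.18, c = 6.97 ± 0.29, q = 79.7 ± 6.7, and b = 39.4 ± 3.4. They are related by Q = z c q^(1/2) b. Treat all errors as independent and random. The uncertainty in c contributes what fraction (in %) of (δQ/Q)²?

(δQ/Q)² = (1·δz/z)² + (1·δc/c)² + (½·δq/q)² + (1·δb/b)²
  z term: (1×0.0254)² = 0.000645
  c term: (1×0.0416)² = 0.00173
  q term: (0.5×0.0841)² = 0.00177
  b term: (1×0.0863)² = 0.00745
Total = 0.0116. Share from c = 0.00173/0.0116 = 0.149.

14.9%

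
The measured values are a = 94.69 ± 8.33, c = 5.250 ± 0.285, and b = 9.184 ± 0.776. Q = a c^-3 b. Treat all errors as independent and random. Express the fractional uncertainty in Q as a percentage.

Relative error in a monomial: (δQ/Q)² = Σ (nᵢ · δxᵢ/xᵢ)².
  (1·δa/a)² = (1×0.0880)² = 0.00774;  (-3·δc/c)² = (-3×0.0543)² = 0.0265;  (1·δb/b)² = (1×0.0845)² = 0.00714
δQ/Q = √(0.0414) = 0.203

20.3%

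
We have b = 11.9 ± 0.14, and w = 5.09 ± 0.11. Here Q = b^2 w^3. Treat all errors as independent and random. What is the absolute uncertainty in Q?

For a monomial Q ∝ b^2, w^3, fractional errors add in quadrature:
  (2·δb/b)² = (2×0.0118)² = 0.000554;  (3·δw/w)² = (3×0.0216)² = 0.00420
δQ/Q = √(0.00476) = 0.0690
Q = 18700, so δQ = 0.0690 × 18700 = 1290.

1290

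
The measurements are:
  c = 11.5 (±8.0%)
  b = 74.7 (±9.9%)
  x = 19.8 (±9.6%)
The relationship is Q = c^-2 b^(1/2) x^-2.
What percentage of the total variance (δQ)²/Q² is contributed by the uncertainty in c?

39.4%

(δQ/Q)² = (-2·δc/c)² + (½·δb/b)² + (-2·δx/x)²
  c term: (-2×0.0800)² = 0.0256
  b term: (0.5×0.0990)² = 0.00245
  x term: (-2×0.0960)² = 0.0369
Total = 0.0649. Share from c = 0.0256/0.0649 = 0.394.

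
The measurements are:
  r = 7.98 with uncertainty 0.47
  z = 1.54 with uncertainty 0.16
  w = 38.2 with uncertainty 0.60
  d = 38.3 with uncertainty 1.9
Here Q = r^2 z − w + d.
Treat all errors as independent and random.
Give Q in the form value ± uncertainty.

98.2 ± 15.5

Let p = r^2·z = 98.1. δp/p = √((2·δr/r)² + (1·δz/z)²) = √(0.0139 + 0.0108) = 0.157, so δp = 15.4.
Q = p − w + d: δQ = √(δp² + δw² + δd²) = √(237 + 0.360 + 3.61) = 15.5
Q = 98.2.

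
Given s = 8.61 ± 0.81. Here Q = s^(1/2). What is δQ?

0.138

Each factor contributes (exponent × relative error)² to (δQ/Q)²:
  (½·δs/s)² = (0.5×0.0941)² = 0.00221
δQ/Q = √(0.00221) = 0.0470
Q = 2.93, so δQ = 0.0470 × 2.93 = 0.138.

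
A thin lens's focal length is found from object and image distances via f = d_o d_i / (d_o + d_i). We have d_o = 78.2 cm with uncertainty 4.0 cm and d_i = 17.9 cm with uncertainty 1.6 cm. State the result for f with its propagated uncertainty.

∂f/∂d_o = (d_i/(d_o+d_i))² = 0.0347;  ∂f/∂d_i = (d_o/(d_o+d_i))² = 0.662
δf = √((∂f/∂d_o · δd_o)² + (∂f/∂d_i · δd_i)²) = √(0.0193 + 1.12) = 1.07 cm
f = 14.6 cm.

14.6 ± 1.07 cm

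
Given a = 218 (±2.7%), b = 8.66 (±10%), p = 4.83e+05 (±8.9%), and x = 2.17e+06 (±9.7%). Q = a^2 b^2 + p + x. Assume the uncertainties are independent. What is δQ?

Let w = a^2·b^2 = 3.56e+06. δw/w = √((2·δa/a)² + (2·δb/b)²) = √(0.00292 + 0.0400) = 0.207, so δw = 7.38e+05.
Q = w + p + x: δQ = √(δw² + δp² + δx²) = √(5.45e+11 + 1.85e+09 + 4.43e+10) = 7.69e+05

7.69e+05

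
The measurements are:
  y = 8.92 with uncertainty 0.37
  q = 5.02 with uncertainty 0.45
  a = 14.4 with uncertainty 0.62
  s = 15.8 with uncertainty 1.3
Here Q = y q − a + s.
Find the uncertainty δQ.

4.65

Let p = y·q = 44.8. δp/p = √((1·δy/y)² + (1·δq/q)²) = √(0.00172 + 0.00804) = 0.0988, so δp = 4.42.
Q = p − a + s: δQ = √(δp² + δa² + δs²) = √(19.6 + 0.384 + 1.69) = 4.65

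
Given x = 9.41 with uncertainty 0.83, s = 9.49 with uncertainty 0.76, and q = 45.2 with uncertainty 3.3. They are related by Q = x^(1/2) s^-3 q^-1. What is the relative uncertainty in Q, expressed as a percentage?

25.5%

Products/powers → add relative errors in quadrature, weighted by exponent:
  (½·δx/x)² = (0.5×0.0882)² = 0.00194;  (-3·δs/s)² = (-3×0.0801)² = 0.0577;  (-1·δq/q)² = (-1×0.0730)² = 0.00533
δQ/Q = √(0.0650) = 0.255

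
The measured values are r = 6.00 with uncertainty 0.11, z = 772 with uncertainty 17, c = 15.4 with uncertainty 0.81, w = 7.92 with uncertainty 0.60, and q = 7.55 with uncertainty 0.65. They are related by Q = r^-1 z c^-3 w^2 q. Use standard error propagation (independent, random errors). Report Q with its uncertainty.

Products/powers → add relative errors in quadrature, weighted by exponent:
  (-1·δr/r)² = (-1×0.0183)² = 0.000336;  (1·δz/z)² = (1×0.0220)² = 0.000485;  (-3·δc/c)² = (-3×0.0526)² = 0.0249;  (2·δw/w)² = (2×0.0758)² = 0.0230;  (1·δq/q)² = (1×0.0861)² = 0.00741
δQ/Q = √(0.0561) = 0.237
Q = 16.7, so δQ = 0.237 × 16.7 = 3.95.

16.7 ± 3.95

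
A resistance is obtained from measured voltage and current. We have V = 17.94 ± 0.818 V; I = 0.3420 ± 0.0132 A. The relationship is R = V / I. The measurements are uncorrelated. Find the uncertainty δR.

Relative error in a monomial: (δR/R)² = Σ (nᵢ · δxᵢ/xᵢ)².
  (1·δV/V)² = (1×0.0456)² = 0.00208;  (-1·δI/I)² = (-1×0.0386)² = 0.00149
δR/R = √(0.00357) = 0.0597
R = 52.46 Ω, so δR = 0.0597 × 52.46 = 3.13 Ω.

3.13 Ω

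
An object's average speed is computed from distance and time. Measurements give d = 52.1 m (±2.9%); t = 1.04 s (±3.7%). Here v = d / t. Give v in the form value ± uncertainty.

Products/powers → add relative errors in quadrature, weighted by exponent:
  (1·δd/d)² = (1×0.0290)² = 0.000841;  (-1·δt/t)² = (-1×0.0370)² = 0.00137
δv/v = √(0.00221) = 0.0470
v = 50.1 m/s, so δv = 0.0470 × 50.1 = 2.36 m/s.

50.1 ± 2.36 m/s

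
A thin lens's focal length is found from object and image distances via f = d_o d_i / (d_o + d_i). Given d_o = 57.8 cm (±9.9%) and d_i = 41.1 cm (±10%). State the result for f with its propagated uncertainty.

∂f/∂d_o = (d_i/(d_o+d_i))² = 0.173;  ∂f/∂d_i = (d_o/(d_o+d_i))² = 0.342
δf = √((∂f/∂d_o · δd_o)² + (∂f/∂d_i · δd_i)²) = √(0.977 + 1.97) = 1.72 cm
f = 24.0 cm.

24.0 ± 1.72 cm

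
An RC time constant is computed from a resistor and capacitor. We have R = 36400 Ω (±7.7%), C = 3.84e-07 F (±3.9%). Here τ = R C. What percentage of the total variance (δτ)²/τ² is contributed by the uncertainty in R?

(δτ/τ)² = (1·δR/R)² + (1·δC/C)²
  R term: (1×0.0770)² = 0.00593
  C term: (1×0.0390)² = 0.00152
Total = 0.00745. Share from R = 0.00593/0.00745 = 0.796.

79.6%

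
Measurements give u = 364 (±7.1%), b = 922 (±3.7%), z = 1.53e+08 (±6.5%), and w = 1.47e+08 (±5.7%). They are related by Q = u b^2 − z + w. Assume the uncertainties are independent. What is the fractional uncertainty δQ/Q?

Let p = u·b^2 = 3.09e+08. δp/p = √((1·δu/u)² + (2·δb/b)²) = √(0.00504 + 0.00548) = 0.103, so δp = 3.17e+07.
Q = p − z + w: δQ = √(δp² + δz² + δw²) = √(1.01e+15 + 9.89e+13 + 7.02e+13) = 3.43e+07
Q = 3.03e+08, so δQ/Q = 3.43e+07/3.03e+08 = 0.113.

0.113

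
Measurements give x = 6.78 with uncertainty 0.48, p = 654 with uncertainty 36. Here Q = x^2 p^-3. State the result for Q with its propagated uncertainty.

Since Q is a product/quotient, work with relative uncertainties:
  (2·δx/x)² = (2×0.0708)² = 0.0200;  (-3·δp/p)² = (-3×0.0550)² = 0.0273
δQ/Q = √(0.0473) = 0.218
Q = 1.64e-07, so δQ = 0.218 × 1.64e-07 = 3.57e-08.

(1.64 ± 0.357) × 10^-7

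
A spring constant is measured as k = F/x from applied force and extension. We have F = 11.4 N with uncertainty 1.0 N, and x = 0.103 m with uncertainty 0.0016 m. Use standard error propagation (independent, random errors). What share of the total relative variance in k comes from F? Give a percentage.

97.0%

(δk/k)² = (1·δF/F)² + (-1·δx/x)²
  F term: (1×0.0877)² = 0.00769
  x term: (-1×0.0155)² = 0.000241
Total = 0.00794. Share from F = 0.00769/0.00794 = 0.970.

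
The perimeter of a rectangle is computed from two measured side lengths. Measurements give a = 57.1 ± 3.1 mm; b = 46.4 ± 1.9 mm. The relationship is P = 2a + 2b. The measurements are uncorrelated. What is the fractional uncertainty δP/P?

0.0351

For a sum/difference, combine absolute errors in quadrature:
  (2·δa)² = 38.4;  (2·δb)² = 14.4
δP = √(52.9) = 7.27 mm
P = 207 mm, so δP/P = 7.27/207 = 0.0351.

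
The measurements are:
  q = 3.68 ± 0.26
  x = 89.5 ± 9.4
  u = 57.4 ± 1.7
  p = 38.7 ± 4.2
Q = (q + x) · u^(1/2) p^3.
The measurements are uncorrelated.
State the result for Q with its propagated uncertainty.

(4.09 ± 1.40) × 10^7

Let w = q + x = 93.2. δw = √(δq² + δx²) = √(0.0676 + 88.4) = 9.40, so δw/w = 0.101.
Q is then a monomial in w, u, p:
δQ/Q = √((δw/w)² + (½·δu/u)² + (3·δp/p)²) = √(0.0102 + 0.000219 + 0.106) = 0.341
Q = 4.09e+07, so δQ = 0.341 × 4.09e+07 = 1.4e+07.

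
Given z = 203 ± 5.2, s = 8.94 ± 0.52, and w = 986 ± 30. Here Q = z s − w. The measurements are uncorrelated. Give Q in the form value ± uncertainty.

Let p = z·s = 1810. δp/p = √((1·δz/z)² + (1·δs/s)²) = √(0.000656 + 0.00338) = 0.0636, so δp = 115.
Q = p − w: δQ = √(δp² + δw²) = √(13300 + 900) = 119
Q = 829.

829 ± 119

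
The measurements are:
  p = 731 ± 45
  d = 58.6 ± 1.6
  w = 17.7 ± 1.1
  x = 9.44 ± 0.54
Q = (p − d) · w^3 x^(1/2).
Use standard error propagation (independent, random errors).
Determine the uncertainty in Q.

2.29e+06

Let u = p − d = 672. δu = √(δp² + δd²) = √(2020 + 2.56) = 45.0, so δu/u = 0.0670.
Q is then a monomial in u, w, x:
δQ/Q = √((δu/u)² + (3·δw/w)² + (½·δx/x)²) = √(0.00448 + 0.0348 + 0.000818) = 0.200
Q = 1.15e+07, so δQ = 0.200 × 1.15e+07 = 2.29e+06.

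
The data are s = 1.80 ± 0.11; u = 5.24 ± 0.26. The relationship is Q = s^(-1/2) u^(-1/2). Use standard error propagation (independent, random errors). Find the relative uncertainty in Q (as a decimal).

0.0394

Q is a product of powers, so relative uncertainties combine in quadrature:
  (−½·δs/s)² = (-0.5×0.0611)² = 0.000934;  (−½·δu/u)² = (-0.5×0.0496)² = 0.000615
δQ/Q = √(0.00155) = 0.0394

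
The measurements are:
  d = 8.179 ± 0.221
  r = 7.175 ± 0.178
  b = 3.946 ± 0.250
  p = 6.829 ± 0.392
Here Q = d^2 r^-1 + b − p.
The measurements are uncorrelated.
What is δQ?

Let w = d^2·r^-1 = 9.323. δw/w = √((2·δd/d)² + (-1·δr/r)²) = √(0.00292 + 0.000615) = 0.0595, so δw = 0.554.
Q = w + b − p: δQ = √(δw² + δb² + δp²) = √(0.307 + 0.0625 + 0.154) = 0.724

0.724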